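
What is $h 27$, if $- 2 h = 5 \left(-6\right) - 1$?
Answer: $\frac{837}{2} \approx 418.5$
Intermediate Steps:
$h = \frac{31}{2}$ ($h = - \frac{5 \left(-6\right) - 1}{2} = - \frac{-30 - 1}{2} = \left(- \frac{1}{2}\right) \left(-31\right) = \frac{31}{2} \approx 15.5$)
$h 27 = \frac{31}{2} \cdot 27 = \frac{837}{2}$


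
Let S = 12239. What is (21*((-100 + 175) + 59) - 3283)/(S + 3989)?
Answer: -469/16228 ≈ -0.028901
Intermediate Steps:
(21*((-100 + 175) + 59) - 3283)/(S + 3989) = (21*((-100 + 175) + 59) - 3283)/(12239 + 3989) = (21*(75 + 59) - 3283)/16228 = (21*134 - 3283)*(1/16228) = (2814 - 3283)*(1/16228) = -469*1/16228 = -469/16228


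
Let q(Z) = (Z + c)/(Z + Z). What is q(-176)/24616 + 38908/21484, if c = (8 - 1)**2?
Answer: 84283502981/46538812672 ≈ 1.8110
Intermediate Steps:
c = 49 (c = 7**2 = 49)
q(Z) = (49 + Z)/(2*Z) (q(Z) = (Z + 49)/(Z + Z) = (49 + Z)/((2*Z)) = (49 + Z)*(1/(2*Z)) = (49 + Z)/(2*Z))
q(-176)/24616 + 38908/21484 = ((1/2)*(49 - 176)/(-176))/24616 + 38908/21484 = ((1/2)*(-1/176)*(-127))*(1/24616) + 38908*(1/21484) = (127/352)*(1/24616) + 9727/5371 = 127/8664832 + 9727/5371 = 84283502981/46538812672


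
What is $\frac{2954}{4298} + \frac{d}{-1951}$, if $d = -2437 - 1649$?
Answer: $\frac{1666063}{598957} \approx 2.7816$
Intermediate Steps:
$d = -4086$
$\frac{2954}{4298} + \frac{d}{-1951} = \frac{2954}{4298} - \frac{4086}{-1951} = 2954 \cdot \frac{1}{4298} - - \frac{4086}{1951} = \frac{211}{307} + \frac{4086}{1951} = \frac{1666063}{598957}$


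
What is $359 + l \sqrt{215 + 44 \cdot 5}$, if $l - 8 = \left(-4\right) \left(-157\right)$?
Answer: $359 + 636 \sqrt{435} \approx 13624.0$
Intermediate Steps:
$l = 636$ ($l = 8 - -628 = 8 + 628 = 636$)
$359 + l \sqrt{215 + 44 \cdot 5} = 359 + 636 \sqrt{215 + 44 \cdot 5} = 359 + 636 \sqrt{215 + 220} = 359 + 636 \sqrt{435}$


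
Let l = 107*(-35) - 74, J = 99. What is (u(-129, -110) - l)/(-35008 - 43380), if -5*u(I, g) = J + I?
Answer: -3825/78388 ≈ -0.048796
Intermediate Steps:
l = -3819 (l = -3745 - 74 = -3819)
u(I, g) = -99/5 - I/5 (u(I, g) = -(99 + I)/5 = -99/5 - I/5)
(u(-129, -110) - l)/(-35008 - 43380) = ((-99/5 - ⅕*(-129)) - 1*(-3819))/(-35008 - 43380) = ((-99/5 + 129/5) + 3819)/(-78388) = (6 + 3819)*(-1/78388) = 3825*(-1/78388) = -3825/78388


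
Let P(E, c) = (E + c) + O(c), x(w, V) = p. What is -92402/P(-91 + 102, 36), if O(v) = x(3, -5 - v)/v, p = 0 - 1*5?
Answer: -3326472/1687 ≈ -1971.8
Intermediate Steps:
p = -5 (p = 0 - 5 = -5)
x(w, V) = -5
O(v) = -5/v
P(E, c) = E + c - 5/c (P(E, c) = (E + c) - 5/c = E + c - 5/c)
-92402/P(-91 + 102, 36) = -92402/((-91 + 102) + 36 - 5/36) = -92402/(11 + 36 - 5*1/36) = -92402/(11 + 36 - 5/36) = -92402/1687/36 = -92402*36/1687 = -3326472/1687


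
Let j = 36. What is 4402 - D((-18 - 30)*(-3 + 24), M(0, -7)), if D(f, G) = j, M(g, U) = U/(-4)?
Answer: 4366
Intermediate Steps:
M(g, U) = -U/4 (M(g, U) = U*(-¼) = -U/4)
D(f, G) = 36
4402 - D((-18 - 30)*(-3 + 24), M(0, -7)) = 4402 - 1*36 = 4402 - 36 = 4366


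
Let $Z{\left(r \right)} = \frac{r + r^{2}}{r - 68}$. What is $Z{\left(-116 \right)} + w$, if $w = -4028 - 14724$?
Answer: $- \frac{37649}{2} \approx -18825.0$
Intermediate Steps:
$w = -18752$ ($w = -4028 - 14724 = -18752$)
$Z{\left(r \right)} = \frac{r + r^{2}}{-68 + r}$
$Z{\left(-116 \right)} + w = - \frac{116 \left(1 - 116\right)}{-68 - 116} - 18752 = \left(-116\right) \frac{1}{-184} \left(-115\right) - 18752 = \left(-116\right) \left(- \frac{1}{184}\right) \left(-115\right) - 18752 = - \frac{145}{2} - 18752 = - \frac{37649}{2}$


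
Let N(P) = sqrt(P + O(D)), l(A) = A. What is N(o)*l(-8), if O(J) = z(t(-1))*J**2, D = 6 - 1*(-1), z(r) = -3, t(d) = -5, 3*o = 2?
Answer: -8*I*sqrt(1317)/3 ≈ -96.775*I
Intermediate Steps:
o = 2/3 (o = (1/3)*2 = 2/3 ≈ 0.66667)
D = 7 (D = 6 + 1 = 7)
O(J) = -3*J**2
N(P) = sqrt(-147 + P) (N(P) = sqrt(P - 3*7**2) = sqrt(P - 3*49) = sqrt(P - 147) = sqrt(-147 + P))
N(o)*l(-8) = sqrt(-147 + 2/3)*(-8) = sqrt(-439/3)*(-8) = (I*sqrt(1317)/3)*(-8) = -8*I*sqrt(1317)/3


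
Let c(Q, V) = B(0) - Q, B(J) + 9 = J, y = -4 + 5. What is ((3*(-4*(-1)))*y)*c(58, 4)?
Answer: -804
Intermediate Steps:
y = 1
B(J) = -9 + J
c(Q, V) = -9 - Q (c(Q, V) = (-9 + 0) - Q = -9 - Q)
((3*(-4*(-1)))*y)*c(58, 4) = ((3*(-4*(-1)))*1)*(-9 - 1*58) = ((3*4)*1)*(-9 - 58) = (12*1)*(-67) = 12*(-67) = -804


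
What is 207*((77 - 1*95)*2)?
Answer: -7452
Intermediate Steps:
207*((77 - 1*95)*2) = 207*((77 - 95)*2) = 207*(-18*2) = 207*(-36) = -7452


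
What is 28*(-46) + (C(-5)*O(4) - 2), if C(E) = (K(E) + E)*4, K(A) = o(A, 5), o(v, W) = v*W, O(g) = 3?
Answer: -1650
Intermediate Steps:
o(v, W) = W*v
K(A) = 5*A
C(E) = 24*E (C(E) = (5*E + E)*4 = (6*E)*4 = 24*E)
28*(-46) + (C(-5)*O(4) - 2) = 28*(-46) + ((24*(-5))*3 - 2) = -1288 + (-120*3 - 2) = -1288 + (-360 - 2) = -1288 - 362 = -1650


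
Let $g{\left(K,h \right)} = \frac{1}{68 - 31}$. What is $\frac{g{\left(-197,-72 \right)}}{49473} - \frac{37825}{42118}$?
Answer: $- \frac{69238658207}{77097041118} \approx -0.89807$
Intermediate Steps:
$g{\left(K,h \right)} = \frac{1}{37}$
$\frac{g{\left(-197,-72 \right)}}{49473} - \frac{37825}{42118} = \frac{1}{37 \cdot 49473} - \frac{37825}{42118} = \frac{1}{37} \cdot \frac{1}{49473} - \frac{37825}{42118} = \frac{1}{1830501} - \frac{37825}{42118} = - \frac{69238658207}{77097041118}$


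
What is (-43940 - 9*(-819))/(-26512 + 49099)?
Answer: -36569/22587 ≈ -1.6190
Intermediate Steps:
(-43940 - 9*(-819))/(-26512 + 49099) = (-43940 + 7371)/22587 = -36569*1/22587 = -36569/22587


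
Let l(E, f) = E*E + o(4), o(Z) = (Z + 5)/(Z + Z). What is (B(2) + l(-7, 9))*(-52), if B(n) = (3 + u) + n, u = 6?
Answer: -6357/2 ≈ -3178.5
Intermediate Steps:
o(Z) = (5 + Z)/(2*Z) (o(Z) = (5 + Z)/((2*Z)) = (5 + Z)*(1/(2*Z)) = (5 + Z)/(2*Z))
l(E, f) = 9/8 + E² (l(E, f) = E*E + (½)*(5 + 4)/4 = E² + (½)*(¼)*9 = E² + 9/8 = 9/8 + E²)
B(n) = 9 + n (B(n) = (3 + 6) + n = 9 + n)
(B(2) + l(-7, 9))*(-52) = ((9 + 2) + (9/8 + (-7)²))*(-52) = (11 + (9/8 + 49))*(-52) = (11 + 401/8)*(-52) = (489/8)*(-52) = -6357/2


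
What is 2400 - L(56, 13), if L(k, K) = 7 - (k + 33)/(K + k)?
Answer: 165206/69 ≈ 2394.3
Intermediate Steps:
L(k, K) = 7 - (33 + k)/(K + k)
2400 - L(56, 13) = 2400 - (-33 + 6*56 + 7*13)/(13 + 56) = 2400 - (-33 + 336 + 91)/69 = 2400 - 394/69 = 165206/69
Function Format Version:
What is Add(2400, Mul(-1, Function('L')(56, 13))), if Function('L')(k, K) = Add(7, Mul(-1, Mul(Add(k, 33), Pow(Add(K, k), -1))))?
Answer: Rational(165206, 69) ≈ 2394.3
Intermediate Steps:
Function('L')(k, K) = Add(7, Mul(-1, Pow(Add(K, k), -1), Add(33, k))) (Function('L')(k, K) = Add(7, Mul(-1, Mul(Add(33, k), Pow(Add(K, k), -1)))) = Add(7, Mul(-1, Mul(Pow(Add(K, k), -1), Add(33, k)))) = Add(7, Mul(-1, Pow(Add(K, k), -1), Add(33, k))))
Add(2400, Mul(-1, Function('L')(56, 13))) = Add(2400, Mul(-1, Mul(Pow(Add(13, 56), -1), Add(-33, Mul(6, 56), Mul(7, 13))))) = Add(2400, Mul(-1, Mul(Pow(69, -1), Add(-33, 336, 91)))) = Add(2400, Mul(-1, Mul(Rational(1, 69), 394))) = Add(2400, Mul(-1, Rational(394, 69))) = Add(2400, Rational(-394, 69)) = Rational(165206, 69)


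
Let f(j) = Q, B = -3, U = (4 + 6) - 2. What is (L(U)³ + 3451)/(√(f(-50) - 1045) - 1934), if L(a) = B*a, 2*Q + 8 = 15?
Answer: 40122764/7482795 + 10373*I*√4166/7482795 ≈ 5.362 + 0.089475*I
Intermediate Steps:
U = 8 (U = 10 - 2 = 8)
Q = 7/2 (Q = -4 + (½)*15 = -4 + 15/2 = 7/2 ≈ 3.5000)
L(a) = -3*a
f(j) = 7/2
(L(U)³ + 3451)/(√(f(-50) - 1045) - 1934) = ((-3*8)³ + 3451)/(√(7/2 - 1045) - 1934) = ((-24)³ + 3451)/(√(-2083/2) - 1934) = (-13824 + 3451)/(I*√4166/2 - 1934) = -10373/(-1934 + I*√4166/2)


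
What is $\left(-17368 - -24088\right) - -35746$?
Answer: $42466$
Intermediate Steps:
$\left(-17368 - -24088\right) - -35746 = \left(-17368 + 24088\right) + 35746 = 6720 + 35746 = 42466$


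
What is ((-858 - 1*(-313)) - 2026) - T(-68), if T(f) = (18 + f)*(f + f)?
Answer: -9371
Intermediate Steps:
T(f) = 2*f*(18 + f) (T(f) = (18 + f)*(2*f) = 2*f*(18 + f))
((-858 - 1*(-313)) - 2026) - T(-68) = ((-858 - 1*(-313)) - 2026) - 2*(-68)*(18 - 68) = ((-858 + 313) - 2026) - 2*(-68)*(-50) = (-545 - 2026) - 1*6800 = -2571 - 6800 = -9371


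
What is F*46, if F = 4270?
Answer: 196420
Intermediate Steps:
F*46 = 4270*46 = 196420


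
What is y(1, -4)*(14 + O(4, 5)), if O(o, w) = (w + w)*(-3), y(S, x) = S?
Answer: -16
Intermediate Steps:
O(o, w) = -6*w (O(o, w) = (2*w)*(-3) = -6*w)
y(1, -4)*(14 + O(4, 5)) = 1*(14 - 6*5) = 1*(14 - 30) = 1*(-16) = -16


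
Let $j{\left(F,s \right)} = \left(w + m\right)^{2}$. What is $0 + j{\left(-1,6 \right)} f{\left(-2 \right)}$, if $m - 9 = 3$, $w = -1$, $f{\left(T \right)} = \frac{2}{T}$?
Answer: $-121$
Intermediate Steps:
$m = 12$ ($m = 9 + 3 = 12$)
$j{\left(F,s \right)} = 121$ ($j{\left(F,s \right)} = \left(-1 + 12\right)^{2} = 11^{2} = 121$)
$0 + j{\left(-1,6 \right)} f{\left(-2 \right)} = 0 + 121 \frac{2}{-2} = 0 + 121 \cdot 2 \left(- \frac{1}{2}\right) = 0 + 121 \left(-1\right) = 0 - 121 = -121$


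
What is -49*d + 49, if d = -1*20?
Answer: 1029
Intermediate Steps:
d = -20
-49*d + 49 = -49*(-20) + 49 = 980 + 49 = 1029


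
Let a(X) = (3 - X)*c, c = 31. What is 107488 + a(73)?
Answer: 105318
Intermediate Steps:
a(X) = 93 - 31*X (a(X) = (3 - X)*31 = 93 - 31*X)
107488 + a(73) = 107488 + (93 - 31*73) = 107488 + (93 - 2263) = 107488 - 2170 = 105318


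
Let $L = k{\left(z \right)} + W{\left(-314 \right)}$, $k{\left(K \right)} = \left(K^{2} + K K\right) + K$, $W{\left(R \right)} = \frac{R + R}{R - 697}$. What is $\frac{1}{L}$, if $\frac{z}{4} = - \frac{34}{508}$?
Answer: $\frac{16306419}{8100946} \approx 2.0129$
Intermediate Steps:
$z = - \frac{34}{127}$ ($z = 4 \left(- \frac{34}{508}\right) = 4 \left(\left(-34\right) \frac{1}{508}\right) = 4 \left(- \frac{17}{254}\right) = - \frac{34}{127} \approx -0.26772$)
$W{\left(R \right)} = \frac{2 R}{-697 + R}$
$k{\left(K \right)} = K + 2 K^{2}$ ($k{\left(K \right)} = \left(K^{2} + K^{2}\right) + K = 2 K^{2} + K = K + 2 K^{2}$)
$L = \frac{8100946}{16306419}$ ($L = - \frac{34 \left(1 + 2 \left(- \frac{34}{127}\right)\right)}{127} + 2 \left(-314\right) \frac{1}{-697 - 314} = - \frac{34 \left(1 - \frac{68}{127}\right)}{127} + 2 \left(-314\right) \frac{1}{-1011} = \left(- \frac{34}{127}\right) \frac{59}{127} + 2 \left(-314\right) \left(- \frac{1}{1011}\right) = - \frac{2006}{16129} + \frac{628}{1011} = \frac{8100946}{16306419} \approx 0.49679$)
$\frac{1}{L} = \frac{1}{\frac{8100946}{16306419}} = \frac{16306419}{8100946}$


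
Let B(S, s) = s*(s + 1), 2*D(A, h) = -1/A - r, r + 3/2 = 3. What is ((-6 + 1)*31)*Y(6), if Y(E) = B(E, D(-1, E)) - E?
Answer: 15345/16 ≈ 959.06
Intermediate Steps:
r = 3/2 (r = -3/2 + 3 = 3/2 ≈ 1.5000)
D(A, h) = -¾ - 1/(2*A) (D(A, h) = (-1/A - 1*3/2)/2 = (-1/A - 3/2)/2 = (-3/2 - 1/A)/2 = -¾ - 1/(2*A))
B(S, s) = s*(1 + s)
Y(E) = -3/16 - E (Y(E) = ((¼)*(-2 - 3*(-1))/(-1))*(1 + (¼)*(-2 - 3*(-1))/(-1)) - E = ((¼)*(-1)*(-2 + 3))*(1 + (¼)*(-1)*(-2 + 3)) - E = ((¼)*(-1)*1)*(1 + (¼)*(-1)*1) - E = -(1 - ¼)/4 - E = -¼*¾ - E = -3/16 - E)
((-6 + 1)*31)*Y(6) = ((-6 + 1)*31)*(-3/16 - 1*6) = (-5*31)*(-3/16 - 6) = -155*(-99/16) = 15345/16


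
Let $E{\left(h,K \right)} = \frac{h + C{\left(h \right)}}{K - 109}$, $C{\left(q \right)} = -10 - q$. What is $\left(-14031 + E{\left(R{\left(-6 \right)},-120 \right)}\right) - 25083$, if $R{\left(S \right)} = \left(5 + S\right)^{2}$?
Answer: $- \frac{8957096}{229} \approx -39114.0$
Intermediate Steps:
$E{\left(h,K \right)} = - \frac{10}{-109 + K}$ ($E{\left(h,K \right)} = \frac{h - \left(10 + h\right)}{K - 109} = - \frac{10}{-109 + K}$)
$\left(-14031 + E{\left(R{\left(-6 \right)},-120 \right)}\right) - 25083 = \left(-14031 - \frac{10}{-109 - 120}\right) - 25083 = \left(-14031 - \frac{10}{-229}\right) - 25083 = \left(-14031 - - \frac{10}{229}\right) - 25083 = \left(-14031 + \frac{10}{229}\right) - 25083 = - \frac{3213089}{229} - 25083 = - \frac{8957096}{229}$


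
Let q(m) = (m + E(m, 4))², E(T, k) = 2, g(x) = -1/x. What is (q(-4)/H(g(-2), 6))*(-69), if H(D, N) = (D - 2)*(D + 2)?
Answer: 368/5 ≈ 73.600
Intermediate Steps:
H(D, N) = (-2 + D)*(2 + D)
q(m) = (2 + m)² (q(m) = (m + 2)² = (2 + m)²)
(q(-4)/H(g(-2), 6))*(-69) = ((2 - 4)²/(-4 + (-1/(-2))²))*(-69) = ((-2)²/(-4 + (-1*(-½))²))*(-69) = (4/(-4 + (½)²))*(-69) = (4/(-4 + ¼))*(-69) = (4/(-15/4))*(-69) = (4*(-4/15))*(-69) = -16/15*(-69) = 368/5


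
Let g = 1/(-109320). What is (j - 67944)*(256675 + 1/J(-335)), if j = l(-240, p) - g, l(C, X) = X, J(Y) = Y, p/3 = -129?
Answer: -160577902519575989/9155550 ≈ -1.7539e+10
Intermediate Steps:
p = -387 (p = 3*(-129) = -387)
g = -1/109320 ≈ -9.1475e-6
j = -42306839/109320 (j = -387 - 1*(-1/109320) = -387 + 1/109320 = -42306839/109320 ≈ -387.00)
(j - 67944)*(256675 + 1/J(-335)) = (-42306839/109320 - 67944)*(256675 + 1/(-335)) = -7469944919*(256675 - 1/335)/109320 = -7469944919/109320*85986124/335 = -160577902519575989/9155550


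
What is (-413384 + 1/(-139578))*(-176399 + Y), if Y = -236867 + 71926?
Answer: 3282513857006170/23263 ≈ 1.4110e+11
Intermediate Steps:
Y = -164941
(-413384 + 1/(-139578))*(-176399 + Y) = (-413384 + 1/(-139578))*(-176399 - 164941) = (-413384 - 1/139578)*(-341340) = -57699311953/139578*(-341340) = 3282513857006170/23263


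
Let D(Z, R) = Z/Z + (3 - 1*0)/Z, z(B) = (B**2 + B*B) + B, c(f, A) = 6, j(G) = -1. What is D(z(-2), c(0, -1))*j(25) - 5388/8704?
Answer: -4611/2176 ≈ -2.1190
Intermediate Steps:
z(B) = B + 2*B**2 (z(B) = (B**2 + B**2) + B = 2*B**2 + B = B + 2*B**2)
D(Z, R) = 1 + 3/Z (D(Z, R) = 1 + (3 + 0)/Z = 1 + 3/Z)
D(z(-2), c(0, -1))*j(25) - 5388/8704 = ((3 - 2*(1 + 2*(-2)))/((-2*(1 + 2*(-2)))))*(-1) - 5388/8704 = ((3 - 2*(1 - 4))/((-2*(1 - 4))))*(-1) - 5388*1/8704 = ((3 - 2*(-3))/((-2*(-3))))*(-1) - 1347/2176 = ((3 + 6)/6)*(-1) - 1347/2176 = ((1/6)*9)*(-1) - 1347/2176 = (3/2)*(-1) - 1347/2176 = -3/2 - 1347/2176 = -4611/2176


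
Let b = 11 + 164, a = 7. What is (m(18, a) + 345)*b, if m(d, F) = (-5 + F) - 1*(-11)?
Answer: 62650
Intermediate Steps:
m(d, F) = 6 + F (m(d, F) = (-5 + F) + 11 = 6 + F)
b = 175
(m(18, a) + 345)*b = ((6 + 7) + 345)*175 = (13 + 345)*175 = 358*175 = 62650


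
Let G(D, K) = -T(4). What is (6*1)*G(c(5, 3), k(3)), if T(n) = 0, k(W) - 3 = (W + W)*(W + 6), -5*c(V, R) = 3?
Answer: 0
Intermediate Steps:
c(V, R) = -3/5 (c(V, R) = -1/5*3 = -3/5)
k(W) = 3 + 2*W*(6 + W) (k(W) = 3 + (W + W)*(W + 6) = 3 + (2*W)*(6 + W) = 3 + 2*W*(6 + W))
G(D, K) = 0 (G(D, K) = -1*0 = 0)
(6*1)*G(c(5, 3), k(3)) = (6*1)*0 = 6*0 = 0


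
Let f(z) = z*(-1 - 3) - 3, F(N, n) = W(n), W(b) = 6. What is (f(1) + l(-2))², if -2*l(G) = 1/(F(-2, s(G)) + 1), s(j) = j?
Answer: 9801/196 ≈ 50.005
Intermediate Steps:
F(N, n) = 6
l(G) = -1/14 (l(G) = -1/(2*(6 + 1)) = -½/7 = -½*⅐ = -1/14)
f(z) = -3 - 4*z (f(z) = z*(-4) - 3 = -4*z - 3 = -3 - 4*z)
(f(1) + l(-2))² = ((-3 - 4*1) - 1/14)² = ((-3 - 4) - 1/14)² = (-7 - 1/14)² = (-99/14)² = 9801/196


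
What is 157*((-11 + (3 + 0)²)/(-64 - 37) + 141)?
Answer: 2236151/101 ≈ 22140.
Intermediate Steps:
157*((-11 + (3 + 0)²)/(-64 - 37) + 141) = 157*((-11 + 3²)/(-101) + 141) = 157*((-11 + 9)*(-1/101) + 141) = 157*(-2*(-1/101) + 141) = 157*(2/101 + 141) = 157*(14243/101) = 2236151/101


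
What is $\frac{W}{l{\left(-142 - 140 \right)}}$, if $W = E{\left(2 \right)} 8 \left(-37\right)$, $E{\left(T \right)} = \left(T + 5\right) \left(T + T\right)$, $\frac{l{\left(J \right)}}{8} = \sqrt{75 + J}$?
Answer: $\frac{1036 i \sqrt{23}}{69} \approx 72.007 i$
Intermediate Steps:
$l{\left(J \right)} = 8 \sqrt{75 + J}$
$E{\left(T \right)} = 2 T \left(5 + T\right)$ ($E{\left(T \right)} = \left(5 + T\right) 2 T = 2 T \left(5 + T\right)$)
$W = -8288$ ($W = 2 \cdot 2 \left(5 + 2\right) 8 \left(-37\right) = 2 \cdot 2 \cdot 7 \cdot 8 \left(-37\right) = 28 \cdot 8 \left(-37\right) = 224 \left(-37\right) = -8288$)
$\frac{W}{l{\left(-142 - 140 \right)}} = - \frac{8288}{8 \sqrt{75 - 282}} = - \frac{8288}{8 \sqrt{-207}} = - \frac{8288}{8 \cdot 3 i \sqrt{23}} = - \frac{8288}{24 i \sqrt{23}} = - 8288 \left(- \frac{i \sqrt{23}}{552}\right) = \frac{1036 i \sqrt{23}}{69}$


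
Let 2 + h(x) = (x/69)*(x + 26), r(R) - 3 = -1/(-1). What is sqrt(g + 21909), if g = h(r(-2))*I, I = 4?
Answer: 3*sqrt(1287701)/23 ≈ 148.01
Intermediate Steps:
r(R) = 4 (r(R) = 3 - 1/(-1) = 3 - 1*(-1) = 3 + 1 = 4)
h(x) = -2 + x*(26 + x)/69 (h(x) = -2 + (x/69)*(x + 26) = -2 + (x*(1/69))*(26 + x) = -2 + (x/69)*(26 + x) = -2 + x*(26 + x)/69)
g = -24/23 (g = (-2 + (1/69)*4**2 + (26/69)*4)*4 = (-2 + (1/69)*16 + 104/69)*4 = (-2 + 16/69 + 104/69)*4 = -6/23*4 = -24/23 ≈ -1.0435)
sqrt(g + 21909) = sqrt(-24/23 + 21909) = sqrt(503883/23) = 3*sqrt(1287701)/23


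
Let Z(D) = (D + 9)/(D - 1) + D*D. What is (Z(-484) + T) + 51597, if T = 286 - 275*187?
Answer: 22767353/97 ≈ 2.3472e+5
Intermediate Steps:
T = -51139 (T = 286 - 51425 = -51139)
Z(D) = D² + (9 + D)/(-1 + D) (Z(D) = (9 + D)/(-1 + D) + D² = D² + (9 + D)/(-1 + D))
(Z(-484) + T) + 51597 = ((9 - 484 + (-484)³ - 1*(-484)²)/(-1 - 484) - 51139) + 51597 = ((9 - 484 - 113379904 - 1*234256)/(-485) - 51139) + 51597 = (-(9 - 484 - 113379904 - 234256)/485 - 51139) + 51597 = (-1/485*(-113614635) - 51139) + 51597 = (22722927/97 - 51139) + 51597 = 17762444/97 + 51597 = 22767353/97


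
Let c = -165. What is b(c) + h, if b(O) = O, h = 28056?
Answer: 27891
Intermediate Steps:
b(c) + h = -165 + 28056 = 27891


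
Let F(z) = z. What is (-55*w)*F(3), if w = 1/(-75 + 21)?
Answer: 55/18 ≈ 3.0556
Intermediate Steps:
w = -1/54 (w = 1/(-54) = -1/54 ≈ -0.018519)
(-55*w)*F(3) = -55*(-1/54)*3 = (55/54)*3 = 55/18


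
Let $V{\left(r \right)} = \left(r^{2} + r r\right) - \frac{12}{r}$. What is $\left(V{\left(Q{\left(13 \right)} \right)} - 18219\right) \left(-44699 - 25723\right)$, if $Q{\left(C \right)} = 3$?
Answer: $1282032510$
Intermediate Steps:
$V{\left(r \right)} = - \frac{12}{r} + 2 r^{2}$ ($V{\left(r \right)} = \left(r^{2} + r^{2}\right) - \frac{12}{r} = 2 r^{2} - \frac{12}{r} = - \frac{12}{r} + 2 r^{2}$)
$\left(V{\left(Q{\left(13 \right)} \right)} - 18219\right) \left(-44699 - 25723\right) = \left(\frac{2 \left(-6 + 3^{3}\right)}{3} - 18219\right) \left(-44699 - 25723\right) = \left(2 \cdot \frac{1}{3} \left(-6 + 27\right) - 18219\right) \left(-70422\right) = \left(2 \cdot \frac{1}{3} \cdot 21 - 18219\right) \left(-70422\right) = \left(14 - 18219\right) \left(-70422\right) = \left(-18205\right) \left(-70422\right) = 1282032510$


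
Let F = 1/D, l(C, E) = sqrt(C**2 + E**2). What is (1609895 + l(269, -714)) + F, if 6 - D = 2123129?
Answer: 3418005102084/2123123 + sqrt(582157) ≈ 1.6107e+6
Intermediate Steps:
D = -2123123 (D = 6 - 1*2123129 = 6 - 2123129 = -2123123)
F = -1/2123123 (F = 1/(-2123123) = -1/2123123 ≈ -4.7100e-7)
(1609895 + l(269, -714)) + F = (1609895 + sqrt(269**2 + (-714)**2)) - 1/2123123 = (1609895 + sqrt(72361 + 509796)) - 1/2123123 = (1609895 + sqrt(582157)) - 1/2123123 = 3418005102084/2123123 + sqrt(582157)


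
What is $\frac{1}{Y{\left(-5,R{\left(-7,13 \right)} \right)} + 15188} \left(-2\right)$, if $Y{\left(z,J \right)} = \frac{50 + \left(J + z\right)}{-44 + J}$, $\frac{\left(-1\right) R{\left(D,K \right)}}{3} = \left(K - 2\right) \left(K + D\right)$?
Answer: $- \frac{484}{3675649} \approx -0.00013168$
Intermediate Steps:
$R{\left(D,K \right)} = - 3 \left(-2 + K\right) \left(D + K\right)$ ($R{\left(D,K \right)} = - 3 \left(K - 2\right) \left(K + D\right) = - 3 \left(-2 + K\right) \left(D + K\right)$)
$Y{\left(z,J \right)} = \frac{50 + J + z}{-44 + J}$
$\frac{1}{Y{\left(-5,R{\left(-7,13 \right)} \right)} + 15188} \left(-2\right) = \frac{1}{\frac{50 + \left(- 3 \cdot 13^{2} + 6 \left(-7\right) + 6 \cdot 13 - \left(-21\right) 13\right) - 5}{-44 + \left(- 3 \cdot 13^{2} + 6 \left(-7\right) + 6 \cdot 13 - \left(-21\right) 13\right)} + 15188} \left(-2\right) = \frac{1}{\frac{50 + \left(\left(-3\right) 169 - 42 + 78 + 273\right) - 5}{-44 + \left(\left(-3\right) 169 - 42 + 78 + 273\right)} + 15188} \left(-2\right) = \frac{1}{\frac{50 + \left(-507 - 42 + 78 + 273\right) - 5}{-44 + \left(-507 - 42 + 78 + 273\right)} + 15188} \left(-2\right) = \frac{1}{\frac{50 - 198 - 5}{-44 - 198} + 15188} \left(-2\right) = \frac{1}{\frac{1}{-242} \left(-153\right) + 15188} \left(-2\right) = \frac{1}{\left(- \frac{1}{242}\right) \left(-153\right) + 15188} \left(-2\right) = \frac{1}{\frac{153}{242} + 15188} \left(-2\right) = \frac{1}{\frac{3675649}{242}} \left(-2\right) = \frac{242}{3675649} \left(-2\right) = - \frac{484}{3675649}$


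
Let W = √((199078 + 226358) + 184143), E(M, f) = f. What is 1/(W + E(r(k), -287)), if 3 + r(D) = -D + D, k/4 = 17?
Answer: 287/527210 + 3*√67731/527210 ≈ 0.0020253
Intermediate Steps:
k = 68 (k = 4*17 = 68)
r(D) = -3 (r(D) = -3 + (-D + D) = -3 + 0 = -3)
W = 3*√67731 (W = √(425436 + 184143) = √609579 = 3*√67731 ≈ 780.76)
1/(W + E(r(k), -287)) = 1/(3*√67731 - 287) = 1/(-287 + 3*√67731)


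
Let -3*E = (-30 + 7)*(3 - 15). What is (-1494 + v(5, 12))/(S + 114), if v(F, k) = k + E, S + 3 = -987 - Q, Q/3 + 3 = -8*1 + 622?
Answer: 1574/2709 ≈ 0.58103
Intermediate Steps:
Q = 1833 (Q = -9 + 3*(-8*1 + 622) = -9 + 3*(-8 + 622) = -9 + 3*614 = -9 + 1842 = 1833)
E = -92 (E = -(-30 + 7)*(3 - 15)/3 = -(-23)*(-12)/3 = -⅓*276 = -92)
S = -2823 (S = -3 + (-987 - 1*1833) = -3 + (-987 - 1833) = -3 - 2820 = -2823)
v(F, k) = -92 + k (v(F, k) = k - 92 = -92 + k)
(-1494 + v(5, 12))/(S + 114) = (-1494 + (-92 + 12))/(-2823 + 114) = (-1494 - 80)/(-2709) = -1574*(-1/2709) = 1574/2709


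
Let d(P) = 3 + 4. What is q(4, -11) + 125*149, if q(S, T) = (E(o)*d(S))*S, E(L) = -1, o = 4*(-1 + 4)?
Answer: 18597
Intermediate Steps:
o = 12 (o = 4*3 = 12)
d(P) = 7
q(S, T) = -7*S (q(S, T) = (-1*7)*S = -7*S)
q(4, -11) + 125*149 = -7*4 + 125*149 = -28 + 18625 = 18597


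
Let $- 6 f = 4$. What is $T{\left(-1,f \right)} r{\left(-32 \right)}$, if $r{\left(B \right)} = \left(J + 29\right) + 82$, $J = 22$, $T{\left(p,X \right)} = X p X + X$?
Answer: $- \frac{1330}{9} \approx -147.78$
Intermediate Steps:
$f = - \frac{2}{3}$ ($f = \left(- \frac{1}{6}\right) 4 = - \frac{2}{3} \approx -0.66667$)
$T{\left(p,X \right)} = X + p X^{2}$ ($T{\left(p,X \right)} = p X^{2} + X = X + p X^{2}$)
$r{\left(B \right)} = 133$ ($r{\left(B \right)} = \left(22 + 29\right) + 82 = 51 + 82 = 133$)
$T{\left(-1,f \right)} r{\left(-32 \right)} = - \frac{2 \left(1 - - \frac{2}{3}\right)}{3} \cdot 133 = - \frac{2 \left(1 + \frac{2}{3}\right)}{3} \cdot 133 = \left(- \frac{2}{3}\right) \frac{5}{3} \cdot 133 = \left(- \frac{10}{9}\right) 133 = - \frac{1330}{9}$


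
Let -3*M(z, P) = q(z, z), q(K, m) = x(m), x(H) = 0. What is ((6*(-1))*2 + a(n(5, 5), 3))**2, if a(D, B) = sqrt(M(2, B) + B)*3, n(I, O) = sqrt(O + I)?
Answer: 171 - 72*sqrt(3) ≈ 46.292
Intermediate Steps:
q(K, m) = 0
M(z, P) = 0 (M(z, P) = -1/3*0 = 0)
n(I, O) = sqrt(I + O)
a(D, B) = 3*sqrt(B) (a(D, B) = sqrt(0 + B)*3 = sqrt(B)*3 = 3*sqrt(B))
((6*(-1))*2 + a(n(5, 5), 3))**2 = ((6*(-1))*2 + 3*sqrt(3))**2 = (-6*2 + 3*sqrt(3))**2 = (-12 + 3*sqrt(3))**2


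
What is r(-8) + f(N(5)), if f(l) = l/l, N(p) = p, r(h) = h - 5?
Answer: -12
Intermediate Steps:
r(h) = -5 + h
f(l) = 1
r(-8) + f(N(5)) = (-5 - 8) + 1 = -13 + 1 = -12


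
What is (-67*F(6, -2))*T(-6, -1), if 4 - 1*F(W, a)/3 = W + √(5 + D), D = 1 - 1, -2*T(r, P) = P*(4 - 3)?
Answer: 201 + 201*√5/2 ≈ 425.72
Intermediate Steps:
T(r, P) = -P/2 (T(r, P) = -P*(4 - 3)/2 = -P/2)
D = 0
F(W, a) = 12 - 3*W - 3*√5 (F(W, a) = 12 - 3*(W + √(5 + 0)) = 12 - 3*(W + √5) = 12 + (-3*W - 3*√5) = 12 - 3*W - 3*√5)
(-67*F(6, -2))*T(-6, -1) = (-67*(12 - 3*6 - 3*√5))*(-½*(-1)) = -67*(12 - 18 - 3*√5)*(½) = -67*(-6 - 3*√5)*(½) = (402 + 201*√5)*(½) = 201 + 201*√5/2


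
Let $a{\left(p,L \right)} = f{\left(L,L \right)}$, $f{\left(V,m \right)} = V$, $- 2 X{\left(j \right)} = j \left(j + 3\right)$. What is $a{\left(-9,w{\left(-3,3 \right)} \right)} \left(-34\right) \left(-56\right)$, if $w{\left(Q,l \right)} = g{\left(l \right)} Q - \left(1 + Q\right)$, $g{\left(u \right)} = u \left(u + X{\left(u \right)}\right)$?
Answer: $106624$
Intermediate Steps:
$X{\left(j \right)} = - \frac{j \left(3 + j\right)}{2}$ ($X{\left(j \right)} = - \frac{j \left(j + 3\right)}{2} = - \frac{j \left(3 + j\right)}{2}$)
$g{\left(u \right)} = u \left(u - \frac{u \left(3 + u\right)}{2}\right)$
$w{\left(Q,l \right)} = -1 - Q - \frac{Q l^{2} \left(1 + l\right)}{2}$ ($w{\left(Q,l \right)} = - \frac{l^{2} \left(1 + l\right)}{2} Q - \left(1 + Q\right) = - \frac{Q l^{2} \left(1 + l\right)}{2} - \left(1 + Q\right) = -1 - Q - \frac{Q l^{2} \left(1 + l\right)}{2}$)
$a{\left(p,L \right)} = L$
$a{\left(-9,w{\left(-3,3 \right)} \right)} \left(-34\right) \left(-56\right) = \left(-1 - -3 - - \frac{3 \cdot 3^{2} \left(1 + 3\right)}{2}\right) \left(-34\right) \left(-56\right) = \left(-1 + 3 - \left(- \frac{3}{2}\right) 9 \cdot 4\right) \left(-34\right) \left(-56\right) = \left(-1 + 3 + 54\right) \left(-34\right) \left(-56\right) = 56 \left(-34\right) \left(-56\right) = \left(-1904\right) \left(-56\right) = 106624$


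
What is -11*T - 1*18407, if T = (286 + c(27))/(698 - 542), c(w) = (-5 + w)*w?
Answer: -720293/39 ≈ -18469.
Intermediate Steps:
c(w) = w*(-5 + w)
T = 220/39 (T = (286 + 27*(-5 + 27))/(698 - 542) = (286 + 27*22)/156 = (286 + 594)*(1/156) = 880*(1/156) = 220/39 ≈ 5.6410)
-11*T - 1*18407 = -11*220/39 - 1*18407 = -2420/39 - 18407 = -720293/39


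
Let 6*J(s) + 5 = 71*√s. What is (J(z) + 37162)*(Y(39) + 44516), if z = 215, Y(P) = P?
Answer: 9934294685/6 + 3163405*√215/6 ≈ 1.6634e+9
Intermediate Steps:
J(s) = -⅚ + 71*√s/6 (J(s) = -⅚ + (71*√s)/6 = -⅚ + 71*√s/6)
(J(z) + 37162)*(Y(39) + 44516) = ((-⅚ + 71*√215/6) + 37162)*(39 + 44516) = (222967/6 + 71*√215/6)*44555 = 9934294685/6 + 3163405*√215/6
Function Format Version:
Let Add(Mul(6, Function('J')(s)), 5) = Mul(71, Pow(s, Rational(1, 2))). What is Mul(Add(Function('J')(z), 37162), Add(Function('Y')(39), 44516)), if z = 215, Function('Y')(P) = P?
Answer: Add(Rational(9934294685, 6), Mul(Rational(3163405, 6), Pow(215, Rational(1, 2)))) ≈ 1.6634e+9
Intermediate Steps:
Function('J')(s) = Add(Rational(-5, 6), Mul(Rational(71, 6), Pow(s, Rational(1, 2)))) (Function('J')(s) = Add(Rational(-5, 6), Mul(Rational(1, 6), Mul(71, Pow(s, Rational(1, 2))))) = Add(Rational(-5, 6), Mul(Rational(71, 6), Pow(s, Rational(1, 2)))))
Mul(Add(Function('J')(z), 37162), Add(Function('Y')(39), 44516)) = Mul(Add(Add(Rational(-5, 6), Mul(Rational(71, 6), Pow(215, Rational(1, 2)))), 37162), Add(39, 44516)) = Mul(Add(Rational(222967, 6), Mul(Rational(71, 6), Pow(215, Rational(1, 2)))), 44555) = Add(Rational(9934294685, 6), Mul(Rational(3163405, 6), Pow(215, Rational(1, 2))))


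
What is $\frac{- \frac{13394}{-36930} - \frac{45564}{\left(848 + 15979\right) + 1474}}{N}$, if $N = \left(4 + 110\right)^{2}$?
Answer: $- \frac{718777463}{4391711833140} \approx -0.00016367$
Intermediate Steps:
$N = 12996$ ($N = 114^{2} = 12996$)
$\frac{- \frac{13394}{-36930} - \frac{45564}{\left(848 + 15979\right) + 1474}}{N} = \frac{- \frac{13394}{-36930} - \frac{45564}{\left(848 + 15979\right) + 1474}}{12996} = \left(\left(-13394\right) \left(- \frac{1}{36930}\right) - \frac{45564}{16827 + 1474}\right) \frac{1}{12996} = \left(\frac{6697}{18465} - \frac{45564}{18301}\right) \frac{1}{12996} = \left(- \frac{718777463}{337927965}\right) \frac{1}{12996} = - \frac{718777463}{4391711833140}$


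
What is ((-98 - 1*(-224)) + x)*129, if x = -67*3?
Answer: -9675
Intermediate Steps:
x = -201
((-98 - 1*(-224)) + x)*129 = ((-98 - 1*(-224)) - 201)*129 = ((-98 + 224) - 201)*129 = (126 - 201)*129 = -75*129 = -9675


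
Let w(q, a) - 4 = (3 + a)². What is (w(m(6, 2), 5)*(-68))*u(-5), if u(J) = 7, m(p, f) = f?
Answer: -32368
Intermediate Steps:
w(q, a) = 4 + (3 + a)²
(w(m(6, 2), 5)*(-68))*u(-5) = ((4 + (3 + 5)²)*(-68))*7 = ((4 + 8²)*(-68))*7 = ((4 + 64)*(-68))*7 = (68*(-68))*7 = -4624*7 = -32368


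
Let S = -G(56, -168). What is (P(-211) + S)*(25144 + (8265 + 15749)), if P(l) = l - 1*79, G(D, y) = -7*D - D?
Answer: 7766964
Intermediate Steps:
G(D, y) = -8*D
P(l) = -79 + l (P(l) = l - 79 = -79 + l)
S = 448 (S = -(-8)*56 = -1*(-448) = 448)
(P(-211) + S)*(25144 + (8265 + 15749)) = ((-79 - 211) + 448)*(25144 + (8265 + 15749)) = (-290 + 448)*(25144 + 24014) = 158*49158 = 7766964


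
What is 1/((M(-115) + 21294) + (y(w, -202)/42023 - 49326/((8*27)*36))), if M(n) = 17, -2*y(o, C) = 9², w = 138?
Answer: 54461808/1160290066717 ≈ 4.6938e-5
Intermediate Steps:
y(o, C) = -81/2 (y(o, C) = -½*9² = -½*81 = -81/2)
1/((M(-115) + 21294) + (y(w, -202)/42023 - 49326/((8*27)*36))) = 1/((17 + 21294) + (-81/2/42023 - 49326/((8*27)*36))) = 1/(21311 + (-81/2*1/42023 - 49326/(216*36))) = 1/(21311 + (-81/84046 - 49326/7776)) = 1/(21311 + (-81/84046 - 49326*1/7776)) = 1/(21311 + (-81/84046 - 8221/1296)) = 1/(21311 - 345523571/54461808) = 1/(1160290066717/54461808) = 54461808/1160290066717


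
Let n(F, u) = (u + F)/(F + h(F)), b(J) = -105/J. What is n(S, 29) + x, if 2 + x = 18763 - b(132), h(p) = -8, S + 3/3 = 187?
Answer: 73475921/3916 ≈ 18763.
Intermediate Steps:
S = 186 (S = -1 + 187 = 186)
n(F, u) = (F + u)/(-8 + F) (n(F, u) = (u + F)/(F - 8) = (F + u)/(-8 + F))
x = 825519/44 (x = -2 + (18763 - (-105)/132) = -2 + (18763 - 1*(-35/44)) = -2 + (18763 + 35/44) = -2 + 825607/44 = 825519/44 ≈ 18762.)
n(S, 29) + x = (186 + 29)/(-8 + 186) + 825519/44 = 215/178 + 825519/44 = 73475921/3916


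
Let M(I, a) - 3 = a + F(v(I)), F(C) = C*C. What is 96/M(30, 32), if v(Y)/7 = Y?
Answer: 96/44135 ≈ 0.0021751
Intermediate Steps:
v(Y) = 7*Y
F(C) = C²
M(I, a) = 3 + a + 49*I² (M(I, a) = 3 + (a + (7*I)²) = 3 + (a + 49*I²) = 3 + a + 49*I²)
96/M(30, 32) = 96/(3 + 32 + 49*30²) = 96/(3 + 32 + 49*900) = 96/(3 + 32 + 44100) = 96/44135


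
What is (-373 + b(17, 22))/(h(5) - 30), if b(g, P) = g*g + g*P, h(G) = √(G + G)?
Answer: -870/89 - 29*√10/89 ≈ -10.806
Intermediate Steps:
h(G) = √2*√G (h(G) = √(2*G) = √2*√G)
b(g, P) = g² + P*g
(-373 + b(17, 22))/(h(5) - 30) = (-373 + 17*(22 + 17))/(√2*√5 - 30) = (-373 + 17*39)/(√10 - 30) = (-373 + 663)/(-30 + √10) = 290/(-30 + √10)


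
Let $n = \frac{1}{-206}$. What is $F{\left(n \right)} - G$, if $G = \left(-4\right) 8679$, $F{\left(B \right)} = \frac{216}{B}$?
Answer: $-9780$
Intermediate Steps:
$n = - \frac{1}{206} \approx -0.0048544$
$G = -34716$
$F{\left(n \right)} - G = \frac{216}{- \frac{1}{206}} - -34716 = 216 \left(-206\right) + 34716 = -44496 + 34716 = -9780$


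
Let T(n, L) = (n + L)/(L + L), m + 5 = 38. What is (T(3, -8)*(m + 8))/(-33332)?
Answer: -205/533312 ≈ -0.00038439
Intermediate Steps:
m = 33 (m = -5 + 38 = 33)
T(n, L) = (L + n)/(2*L) (T(n, L) = (L + n)/((2*L)) = (L + n)*(1/(2*L)) = (L + n)/(2*L))
(T(3, -8)*(m + 8))/(-33332) = (((½)*(-8 + 3)/(-8))*(33 + 8))/(-33332) = (((½)*(-⅛)*(-5))*41)*(-1/33332) = ((5/16)*41)*(-1/33332) = (205/16)*(-1/33332) = -205/533312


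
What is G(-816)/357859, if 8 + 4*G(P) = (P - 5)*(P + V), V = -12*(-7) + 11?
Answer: 591933/1431436 ≈ 0.41352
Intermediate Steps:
V = 95 (V = 84 + 11 = 95)
G(P) = -2 + (-5 + P)*(95 + P)/4 (G(P) = -2 + ((P - 5)*(P + 95))/4 = -2 + ((-5 + P)*(95 + P))/4 = -2 + (-5 + P)*(95 + P)/4)
G(-816)/357859 = (-483/4 + (1/4)*(-816)**2 + (45/2)*(-816))/357859 = (-483/4 + (1/4)*665856 - 18360)*(1/357859) = (-483/4 + 166464 - 18360)*(1/357859) = (591933/4)*(1/357859) = 591933/1431436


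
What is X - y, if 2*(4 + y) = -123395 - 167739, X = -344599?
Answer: -199028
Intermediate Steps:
y = -145571 (y = -4 + (-123395 - 167739)/2 = -4 + (1/2)*(-291134) = -4 - 145567 = -145571)
X - y = -344599 - 1*(-145571) = -344599 + 145571 = -199028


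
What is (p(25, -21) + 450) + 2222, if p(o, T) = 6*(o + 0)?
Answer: 2822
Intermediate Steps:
p(o, T) = 6*o
(p(25, -21) + 450) + 2222 = (6*25 + 450) + 2222 = (150 + 450) + 2222 = 600 + 2222 = 2822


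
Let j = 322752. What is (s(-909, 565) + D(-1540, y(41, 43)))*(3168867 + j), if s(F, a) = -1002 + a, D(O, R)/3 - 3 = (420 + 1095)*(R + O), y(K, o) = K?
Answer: -23789737537077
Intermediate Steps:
D(O, R) = 9 + 4545*O + 4545*R (D(O, R) = 9 + 3*((420 + 1095)*(R + O)) = 9 + 3*(1515*(O + R)) = 9 + 3*(1515*O + 1515*R) = 9 + (4545*O + 4545*R) = 9 + 4545*O + 4545*R)
(s(-909, 565) + D(-1540, y(41, 43)))*(3168867 + j) = ((-1002 + 565) + (9 + 4545*(-1540) + 4545*41))*(3168867 + 322752) = (-437 + (9 - 6999300 + 186345))*3491619 = (-437 - 6812946)*3491619 = -6813383*3491619 = -23789737537077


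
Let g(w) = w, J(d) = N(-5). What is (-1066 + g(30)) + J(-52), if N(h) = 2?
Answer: -1034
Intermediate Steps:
J(d) = 2
(-1066 + g(30)) + J(-52) = (-1066 + 30) + 2 = -1036 + 2 = -1034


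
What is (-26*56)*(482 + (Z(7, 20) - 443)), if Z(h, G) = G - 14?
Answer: -65520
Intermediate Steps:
Z(h, G) = -14 + G
(-26*56)*(482 + (Z(7, 20) - 443)) = (-26*56)*(482 + ((-14 + 20) - 443)) = -1456*(482 + (6 - 443)) = -1456*(482 - 437) = -1456*45 = -65520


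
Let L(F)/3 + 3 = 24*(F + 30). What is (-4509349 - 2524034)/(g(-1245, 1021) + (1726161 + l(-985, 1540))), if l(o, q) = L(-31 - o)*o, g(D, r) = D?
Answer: 2344461/22683833 ≈ 0.10335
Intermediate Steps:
L(F) = 2151 + 72*F (L(F) = -9 + 3*(24*(F + 30)) = -9 + 3*(24*(30 + F)) = -9 + 3*(720 + 24*F) = -9 + (2160 + 72*F) = 2151 + 72*F)
l(o, q) = o*(-81 - 72*o) (l(o, q) = (2151 + 72*(-31 - o))*o = (2151 + (-2232 - 72*o))*o = (-81 - 72*o)*o = o*(-81 - 72*o))
(-4509349 - 2524034)/(g(-1245, 1021) + (1726161 + l(-985, 1540))) = (-4509349 - 2524034)/(-1245 + (1726161 - 9*(-985)*(9 + 8*(-985)))) = -7033383/(-1245 + (1726161 - 9*(-985)*(9 - 7880))) = -7033383/(-1245 + (1726161 - 9*(-985)*(-7871))) = -7033383/(-1245 + (1726161 - 69776415)) = -7033383/(-1245 - 68050254) = -7033383/(-68051499) = -7033383*(-1/68051499) = 2344461/22683833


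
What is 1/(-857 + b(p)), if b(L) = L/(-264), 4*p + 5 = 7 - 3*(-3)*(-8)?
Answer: -528/452461 ≈ -0.0011670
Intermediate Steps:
p = -35/2 (p = -5/4 + (7 - 3*(-3)*(-8))/4 = -5/4 + (7 + 9*(-8))/4 = -5/4 + (7 - 72)/4 = -5/4 + (¼)*(-65) = -5/4 - 65/4 = -35/2 ≈ -17.500)
b(L) = -L/264 (b(L) = L*(-1/264) = -L/264)
1/(-857 + b(p)) = 1/(-857 - 1/264*(-35/2)) = 1/(-857 + 35/528) = 1/(-452461/528) = -528/452461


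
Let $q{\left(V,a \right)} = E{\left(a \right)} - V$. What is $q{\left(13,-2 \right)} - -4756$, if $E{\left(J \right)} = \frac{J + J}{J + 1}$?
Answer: $4747$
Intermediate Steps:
$E{\left(J \right)} = \frac{2 J}{1 + J}$
$q{\left(V,a \right)} = - V + \frac{2 a}{1 + a}$ ($q{\left(V,a \right)} = \frac{2 a}{1 + a} - V = - V + \frac{2 a}{1 + a}$)
$q{\left(13,-2 \right)} - -4756 = \frac{2 \left(-2\right) - 13 \left(1 - 2\right)}{1 - 2} - -4756 = \frac{-4 - 13 \left(-1\right)}{-1} + 4756 = - (-4 + 13) + 4756 = \left(-1\right) 9 + 4756 = -9 + 4756 = 4747$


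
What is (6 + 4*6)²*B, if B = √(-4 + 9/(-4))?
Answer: 2250*I ≈ 2250.0*I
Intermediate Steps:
B = 5*I/2 (B = √(-4 + 9*(-¼)) = √(-4 - 9/4) = √(-25/4) = 5*I/2 ≈ 2.5*I)
(6 + 4*6)²*B = (6 + 4*6)²*(5*I/2) = (6 + 24)²*(5*I/2) = 30²*(5*I/2) = 900*(5*I/2) = 2250*I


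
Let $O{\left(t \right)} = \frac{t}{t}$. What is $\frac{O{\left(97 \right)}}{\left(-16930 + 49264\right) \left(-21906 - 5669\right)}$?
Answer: $- \frac{1}{891610050} \approx -1.1216 \cdot 10^{-9}$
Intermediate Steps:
$O{\left(t \right)} = 1$
$\frac{O{\left(97 \right)}}{\left(-16930 + 49264\right) \left(-21906 - 5669\right)} = 1 \frac{1}{\left(-16930 + 49264\right) \left(-21906 - 5669\right)} = 1 \frac{1}{32334 \left(-27575\right)} = 1 \frac{1}{-891610050} = 1 \left(- \frac{1}{891610050}\right) = - \frac{1}{891610050}$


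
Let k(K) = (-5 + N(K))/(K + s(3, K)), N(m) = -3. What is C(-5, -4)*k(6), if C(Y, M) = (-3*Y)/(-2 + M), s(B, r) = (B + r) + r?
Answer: 20/21 ≈ 0.95238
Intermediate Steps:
s(B, r) = B + 2*r
C(Y, M) = -3*Y/(-2 + M)
k(K) = -8/(3 + 3*K) (k(K) = (-5 - 3)/(K + (3 + 2*K)) = -8/(3 + 3*K))
C(-5, -4)*k(6) = (-3*(-5)/(-2 - 4))*(-8/(3 + 3*6)) = (-3*(-5)/(-6))*(-8/(3 + 18)) = (-3*(-5)*(-1/6))*(-8/21) = -(-20)/21 = -5/2*(-8/21) = 20/21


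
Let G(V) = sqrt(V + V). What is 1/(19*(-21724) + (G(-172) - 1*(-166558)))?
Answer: -123099/30306727774 - I*sqrt(86)/30306727774 ≈ -4.0618e-6 - 3.0599e-10*I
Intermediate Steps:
G(V) = sqrt(2)*sqrt(V) (G(V) = sqrt(2*V) = sqrt(2)*sqrt(V))
1/(19*(-21724) + (G(-172) - 1*(-166558))) = 1/(19*(-21724) + (sqrt(2)*sqrt(-172) - 1*(-166558))) = 1/(-412756 + (sqrt(2)*(2*I*sqrt(43)) + 166558)) = 1/(-412756 + (2*I*sqrt(86) + 166558)) = 1/(-412756 + (166558 + 2*I*sqrt(86))) = 1/(-246198 + 2*I*sqrt(86))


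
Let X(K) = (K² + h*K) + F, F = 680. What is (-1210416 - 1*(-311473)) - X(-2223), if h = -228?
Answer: -6348196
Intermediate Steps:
X(K) = 680 + K² - 228*K (X(K) = (K² - 228*K) + 680 = 680 + K² - 228*K)
(-1210416 - 1*(-311473)) - X(-2223) = (-1210416 - 1*(-311473)) - (680 + (-2223)² - 228*(-2223)) = (-1210416 + 311473) - (680 + 4941729 + 506844) = -898943 - 1*5449253 = -898943 - 5449253 = -6348196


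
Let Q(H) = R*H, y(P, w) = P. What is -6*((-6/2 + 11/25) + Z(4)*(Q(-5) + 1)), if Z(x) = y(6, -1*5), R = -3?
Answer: -14016/25 ≈ -560.64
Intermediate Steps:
Z(x) = 6
Q(H) = -3*H
-6*((-6/2 + 11/25) + Z(4)*(Q(-5) + 1)) = -6*((-6/2 + 11/25) + 6*(-3*(-5) + 1)) = -6*((-6*1/2 + 11*(1/25)) + 6*(15 + 1)) = -6*((-3 + 11/25) + 6*16) = -6*(-64/25 + 96) = -6*2336/25 = -14016/25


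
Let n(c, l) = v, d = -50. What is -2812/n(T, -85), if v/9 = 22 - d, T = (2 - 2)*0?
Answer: -703/162 ≈ -4.3395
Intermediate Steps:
T = 0 (T = 0*0 = 0)
v = 648 (v = 9*(22 - 1*(-50)) = 9*(22 + 50) = 9*72 = 648)
n(c, l) = 648
-2812/n(T, -85) = -2812/648 = -2812*1/648 = -703/162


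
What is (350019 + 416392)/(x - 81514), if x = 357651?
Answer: 766411/276137 ≈ 2.7755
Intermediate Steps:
(350019 + 416392)/(x - 81514) = (350019 + 416392)/(357651 - 81514) = 766411/276137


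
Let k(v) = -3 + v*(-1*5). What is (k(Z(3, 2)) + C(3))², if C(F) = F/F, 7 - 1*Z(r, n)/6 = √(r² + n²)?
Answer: 56644 - 12720*√13 ≈ 10781.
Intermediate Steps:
Z(r, n) = 42 - 6*√(n² + r²) (Z(r, n) = 42 - 6*√(r² + n²) = 42 - 6*√(n² + r²))
C(F) = 1
k(v) = -3 - 5*v (k(v) = -3 + v*(-5) = -3 - 5*v)
(k(Z(3, 2)) + C(3))² = ((-3 - 5*(42 - 6*√(2² + 3²))) + 1)² = ((-3 - 5*(42 - 6*√(4 + 9))) + 1)² = ((-3 - 5*(42 - 6*√13)) + 1)² = ((-3 + (-210 + 30*√13)) + 1)² = ((-213 + 30*√13) + 1)² = (-212 + 30*√13)²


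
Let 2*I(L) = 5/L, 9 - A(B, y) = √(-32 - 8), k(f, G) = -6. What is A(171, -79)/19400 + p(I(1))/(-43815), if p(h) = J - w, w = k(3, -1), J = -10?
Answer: 94387/170002200 - I*√10/9700 ≈ 0.00055521 - 0.00032601*I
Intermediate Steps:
w = -6
A(B, y) = 9 - 2*I*√10 (A(B, y) = 9 - √(-32 - 8) = 9 - √(-40) = 9 - 2*I*√10)
I(L) = 5/(2*L) (I(L) = (5/L)/2 = 5/(2*L))
p(h) = -4 (p(h) = -10 - 1*(-6) = -10 + 6 = -4)
A(171, -79)/19400 + p(I(1))/(-43815) = (9 - 2*I*√10)/19400 - 4/(-43815) = (9 - 2*I*√10)*(1/19400) - 4*(-1/43815) = (9/19400 - I*√10/9700) + 4/43815 = 94387/170002200 - I*√10/9700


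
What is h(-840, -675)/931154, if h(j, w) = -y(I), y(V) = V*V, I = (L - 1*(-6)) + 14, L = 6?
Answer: -338/465577 ≈ -0.00072598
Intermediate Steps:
I = 26 (I = (6 - 1*(-6)) + 14 = (6 + 6) + 14 = 12 + 14 = 26)
y(V) = V²
h(j, w) = -676 (h(j, w) = -1*26² = -1*676 = -676)
h(-840, -675)/931154 = -676/931154 = -676*1/931154 = -338/465577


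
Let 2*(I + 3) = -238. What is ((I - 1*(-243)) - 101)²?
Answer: 400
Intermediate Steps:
I = -122 (I = -3 + (½)*(-238) = -3 - 119 = -122)
((I - 1*(-243)) - 101)² = ((-122 - 1*(-243)) - 101)² = ((-122 + 243) - 101)² = (121 - 101)² = 20² = 400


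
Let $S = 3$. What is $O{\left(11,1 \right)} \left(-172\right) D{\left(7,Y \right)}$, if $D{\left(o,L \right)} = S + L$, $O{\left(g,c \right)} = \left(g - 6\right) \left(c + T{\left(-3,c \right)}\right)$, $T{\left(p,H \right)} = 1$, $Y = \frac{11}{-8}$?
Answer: $-2795$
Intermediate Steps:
$Y = - \frac{11}{8}$ ($Y = 11 \left(- \frac{1}{8}\right) = - \frac{11}{8} \approx -1.375$)
$O{\left(g,c \right)} = \left(1 + c\right) \left(-6 + g\right)$ ($O{\left(g,c \right)} = \left(g - 6\right) \left(c + 1\right) = \left(-6 + g\right) \left(1 + c\right) = \left(1 + c\right) \left(-6 + g\right)$)
$D{\left(o,L \right)} = 3 + L$
$O{\left(11,1 \right)} \left(-172\right) D{\left(7,Y \right)} = \left(-6 + 11 - 6 + 1 \cdot 11\right) \left(-172\right) \left(3 - \frac{11}{8}\right) = \left(-6 + 11 - 6 + 11\right) \left(-172\right) \frac{13}{8} = 10 \left(-172\right) \frac{13}{8} = \left(-1720\right) \frac{13}{8} = -2795$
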